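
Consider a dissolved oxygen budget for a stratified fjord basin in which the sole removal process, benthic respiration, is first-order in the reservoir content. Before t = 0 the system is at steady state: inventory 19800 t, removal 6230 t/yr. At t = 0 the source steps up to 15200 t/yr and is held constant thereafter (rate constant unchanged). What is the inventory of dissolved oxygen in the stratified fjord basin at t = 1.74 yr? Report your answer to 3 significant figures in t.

31800 t

Residence time τ = M₀/F₀ = 3.178 yr. The eventual steady state is M_∞ = M₀·(F₁/F₀) = 19800 × 15200/6230 = 48308 t.
The anomaly ΔM(t) = M(t) − M_∞ decays as ΔM₀·e^(−t/τ) with ΔM₀ = 19800 − 48308 = −28510 t.
At t = 1.74 yr, e^(−t/τ) = e^(−0.5475) = 0.5784, so ΔM = −16490 t and M = 48308 − 16490 = 31819 t.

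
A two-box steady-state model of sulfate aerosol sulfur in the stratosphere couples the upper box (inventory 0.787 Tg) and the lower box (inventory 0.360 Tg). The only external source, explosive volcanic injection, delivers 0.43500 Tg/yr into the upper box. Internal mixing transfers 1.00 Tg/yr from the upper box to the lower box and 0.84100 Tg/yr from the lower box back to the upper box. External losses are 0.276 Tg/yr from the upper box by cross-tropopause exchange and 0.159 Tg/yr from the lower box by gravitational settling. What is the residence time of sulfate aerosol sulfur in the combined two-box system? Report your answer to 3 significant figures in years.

Residence time in the combined system uses the total inventory and the total *external* removal — internal exchanges between the two boxes cancel.
M_total = 0.787 + 0.360 = 1.1470 Tg.
ΣF_external_out = 0.276 + 0.159 = 0.43500 Tg/yr.
τ = M_total / ΣF_ext = 1.1470 / 0.43500 = 2.637 yr.

2.64 yr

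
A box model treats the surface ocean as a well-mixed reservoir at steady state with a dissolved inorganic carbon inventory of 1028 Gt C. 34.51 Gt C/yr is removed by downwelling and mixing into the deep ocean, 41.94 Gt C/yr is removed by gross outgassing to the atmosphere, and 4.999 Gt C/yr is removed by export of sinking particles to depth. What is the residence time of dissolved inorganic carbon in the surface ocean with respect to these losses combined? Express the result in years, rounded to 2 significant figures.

Total removal = 34.51 + 41.94 + 4.999 = 81.449 Gt C/yr.
τ = M / ΣF_out = 1028 / 81.449 = 12.62 yr.

13 yr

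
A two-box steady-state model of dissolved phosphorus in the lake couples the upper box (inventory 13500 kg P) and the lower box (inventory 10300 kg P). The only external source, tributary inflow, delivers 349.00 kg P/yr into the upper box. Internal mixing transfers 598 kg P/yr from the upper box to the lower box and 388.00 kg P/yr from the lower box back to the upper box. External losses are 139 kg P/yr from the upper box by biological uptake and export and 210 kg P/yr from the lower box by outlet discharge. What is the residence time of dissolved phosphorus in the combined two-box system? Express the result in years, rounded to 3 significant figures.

Treat the two boxes together as one reservoir: the mixing fluxes between them are internal recycling, so τ = ΣM / Σ(external losses).
M_total = 13500 + 10300 = 23800 kg P.
ΣF_external_out = 139 + 210 = 349.00 kg P/yr.
τ = M_total / ΣF_ext = 23800 / 349.00 = 68.19 yr.

68.2 yr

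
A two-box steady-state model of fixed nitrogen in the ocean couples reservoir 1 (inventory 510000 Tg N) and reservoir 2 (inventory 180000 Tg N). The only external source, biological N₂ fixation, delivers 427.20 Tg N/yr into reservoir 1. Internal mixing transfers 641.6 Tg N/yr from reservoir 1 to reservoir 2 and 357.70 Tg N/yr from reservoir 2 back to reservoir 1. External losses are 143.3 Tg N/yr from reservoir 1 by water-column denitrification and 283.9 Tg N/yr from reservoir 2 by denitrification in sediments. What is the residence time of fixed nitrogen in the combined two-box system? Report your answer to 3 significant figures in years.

1620 yr

Residence time in the combined system uses the total inventory and the total *external* removal — internal exchanges between the two boxes cancel.
M_total = 510000 + 180000 = 690000 Tg N.
ΣF_external_out = 143.3 + 283.9 = 427.20 Tg N/yr.
τ = M_total / ΣF_ext = 690000 / 427.20 = 1615 yr.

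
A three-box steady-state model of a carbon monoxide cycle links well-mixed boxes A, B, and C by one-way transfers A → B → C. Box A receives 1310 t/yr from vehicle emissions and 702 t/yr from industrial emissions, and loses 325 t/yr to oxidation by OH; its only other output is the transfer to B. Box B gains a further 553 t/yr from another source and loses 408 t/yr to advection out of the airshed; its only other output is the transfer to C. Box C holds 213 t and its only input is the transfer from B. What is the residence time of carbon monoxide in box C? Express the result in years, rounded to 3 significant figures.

0.116 yr

Box A: F(A→B) = (1310 + 702) − 325 = 1687.0 t/yr.
Box B: F(B→C) = (1687.0 + 553) − 408 = 1832.0 t/yr.
Box C throughput = its input = 1832.0 t/yr; τ = 213 / 1832.0 = 0.1163 yr.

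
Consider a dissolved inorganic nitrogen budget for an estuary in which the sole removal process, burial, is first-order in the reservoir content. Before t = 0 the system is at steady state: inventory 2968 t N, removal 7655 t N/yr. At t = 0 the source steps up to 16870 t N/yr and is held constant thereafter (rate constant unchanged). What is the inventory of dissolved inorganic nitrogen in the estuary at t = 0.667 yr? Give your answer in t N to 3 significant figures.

Residence time τ = M₀/F₀ = 0.3877 yr. The eventual steady state is M_∞ = M₀·(F₁/F₀) = 2968 × 16870/7655 = 6540.8 t N.
The anomaly ΔM(t) = M(t) − M_∞ decays as ΔM₀·e^(−t/τ) with ΔM₀ = 2968 − 6540.8 = −3573 t N.
At t = 0.667 yr, e^(−t/τ) = e^(−1.720) = 0.1790, so ΔM = −639.6 t N and M = 6540.8 − 639.6 = 5901.3 t N.

5900 t N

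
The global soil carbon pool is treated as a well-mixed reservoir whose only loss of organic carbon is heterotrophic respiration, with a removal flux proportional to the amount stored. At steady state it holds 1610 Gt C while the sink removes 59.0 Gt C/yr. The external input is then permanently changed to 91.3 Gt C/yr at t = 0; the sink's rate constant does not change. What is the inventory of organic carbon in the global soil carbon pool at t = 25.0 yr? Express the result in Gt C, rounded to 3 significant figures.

τ = M₀/F₀ = 1610/59.0 = 27.29 yr; rate constant k = 1/τ.
New steady state M_∞ = F₁/k = F₁·τ = 91.3 × 27.29 = 2491.4 Gt C.
M(t) = M_∞ + (M₀ − M_∞)·e^(−t/τ); t/τ = 25.0/27.29 = 0.9161, so e^(−t/τ) = 0.4001.
M(t) = 2491.4 − 881.4 × 0.4001 = 2138.8 Gt C.

2140 Gt C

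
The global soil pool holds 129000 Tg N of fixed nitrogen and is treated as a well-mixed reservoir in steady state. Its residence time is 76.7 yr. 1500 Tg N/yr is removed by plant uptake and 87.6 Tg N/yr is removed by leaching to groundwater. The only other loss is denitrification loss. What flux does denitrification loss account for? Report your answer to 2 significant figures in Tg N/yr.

94 Tg N/yr

Total removal F = M/τ = 129000 / 76.7 = 1682 Tg N/yr.
Denitrification loss = F − (1500 + 87.6) = 1682 − 1588 = 94.28 Tg N/yr.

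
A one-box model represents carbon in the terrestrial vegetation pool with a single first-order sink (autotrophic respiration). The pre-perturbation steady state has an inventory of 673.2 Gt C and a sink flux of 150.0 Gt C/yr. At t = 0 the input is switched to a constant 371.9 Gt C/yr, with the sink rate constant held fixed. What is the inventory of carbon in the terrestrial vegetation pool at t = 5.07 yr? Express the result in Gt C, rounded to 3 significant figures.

1350 Gt C

Residence time τ = M₀/F₀ = 4.488 yr. The eventual steady state is M_∞ = M₀·(F₁/F₀) = 673.2 × 371.9/150.0 = 1669.1 Gt C.
The anomaly ΔM(t) = M(t) − M_∞ decays as ΔM₀·e^(−t/τ) with ΔM₀ = 673.2 − 1669.1 = −995.9 Gt C.
At t = 5.07 yr, e^(−t/τ) = e^(−1.130) = 0.3231, so ΔM = −321.8 Gt C and M = 1669.1 − 321.8 = 1347.3 Gt C.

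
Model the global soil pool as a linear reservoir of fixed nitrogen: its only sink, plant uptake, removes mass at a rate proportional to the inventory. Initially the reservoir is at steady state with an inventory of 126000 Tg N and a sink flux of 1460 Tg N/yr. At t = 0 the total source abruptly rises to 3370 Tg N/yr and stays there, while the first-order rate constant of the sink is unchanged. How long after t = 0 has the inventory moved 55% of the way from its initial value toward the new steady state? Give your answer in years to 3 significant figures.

τ = M₀/F₀ = 126000/1460 = 86.30 yr.
The remaining gap fraction is e^(−t/τ); 55% covered ⇒ e^(−t/τ) = 0.450.
t = −τ ln(0.450) = 86.30 × 0.7985 = 68.91 yr.

68.9 yr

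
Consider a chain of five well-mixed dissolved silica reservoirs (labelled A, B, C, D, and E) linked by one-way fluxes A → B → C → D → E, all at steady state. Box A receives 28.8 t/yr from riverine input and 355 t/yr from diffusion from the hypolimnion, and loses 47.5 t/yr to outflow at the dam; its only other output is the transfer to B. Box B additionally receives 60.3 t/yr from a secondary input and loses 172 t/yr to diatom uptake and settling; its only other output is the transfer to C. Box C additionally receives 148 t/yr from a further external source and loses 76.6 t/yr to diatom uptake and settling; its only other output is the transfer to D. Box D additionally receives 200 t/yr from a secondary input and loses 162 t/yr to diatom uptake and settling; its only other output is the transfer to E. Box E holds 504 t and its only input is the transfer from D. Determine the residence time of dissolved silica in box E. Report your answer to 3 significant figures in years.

1.51 yr

Box A: F(A→B) = (28.8 + 355) − 47.5 = 336.30 t/yr.
Box B: F(B→C) = (336.30 + 60.3) − 172 = 224.60 t/yr.
Box C: F(C→D) = (224.60 + 148) − 76.6 = 296.00 t/yr.
Box D: F(D→E) = (296.00 + 200) − 162 = 334.00 t/yr.
Box E throughput = its input = 334.00 t/yr; τ = 504 / 334.00 = 1.509 yr.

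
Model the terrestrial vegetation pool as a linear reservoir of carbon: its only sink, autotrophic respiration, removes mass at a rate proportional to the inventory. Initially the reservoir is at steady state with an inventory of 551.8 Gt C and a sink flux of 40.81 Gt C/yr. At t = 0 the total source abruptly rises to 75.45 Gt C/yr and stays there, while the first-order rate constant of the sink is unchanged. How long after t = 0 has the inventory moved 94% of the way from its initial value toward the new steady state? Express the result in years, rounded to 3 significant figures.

38.0 yr

τ = M₀/F₀ = 551.8/40.81 = 13.52 yr.
The remaining gap fraction is e^(−t/τ); 94% covered ⇒ e^(−t/τ) = 0.0600.
t = −τ ln(0.0600) = 13.52 × 2.813 = 38.04 yr.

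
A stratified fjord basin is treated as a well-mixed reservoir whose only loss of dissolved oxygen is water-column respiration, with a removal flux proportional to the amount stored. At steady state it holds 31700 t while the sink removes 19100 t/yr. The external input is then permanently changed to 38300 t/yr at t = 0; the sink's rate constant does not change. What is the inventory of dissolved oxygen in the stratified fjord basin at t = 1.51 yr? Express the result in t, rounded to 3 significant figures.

Residence time τ = M₀/F₀ = 1.660 yr. The eventual steady state is M_∞ = M₀·(F₁/F₀) = 31700 × 38300/19100 = 63566 t.
The anomaly ΔM(t) = M(t) − M_∞ decays as ΔM₀·e^(−t/τ) with ΔM₀ = 31700 − 63566 = −31870 t.
At t = 1.51 yr, e^(−t/τ) = e^(−0.9098) = 0.4026, so ΔM = −12830 t and M = 63566 − 12830 = 50737 t.

50700 t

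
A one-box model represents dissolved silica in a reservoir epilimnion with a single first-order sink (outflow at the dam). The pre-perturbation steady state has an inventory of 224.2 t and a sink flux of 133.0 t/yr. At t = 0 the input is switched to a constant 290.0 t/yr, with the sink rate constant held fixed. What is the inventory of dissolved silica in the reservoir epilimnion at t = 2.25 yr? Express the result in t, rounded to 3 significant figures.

419 t

Residence time τ = M₀/F₀ = 1.686 yr. The eventual steady state is M_∞ = M₀·(F₁/F₀) = 224.2 × 290.0/133.0 = 488.86 t.
The anomaly ΔM(t) = M(t) − M_∞ decays as ΔM₀·e^(−t/τ) with ΔM₀ = 224.2 − 488.86 = −264.7 t.
At t = 2.25 yr, e^(−t/τ) = e^(−1.335) = 0.2632, so ΔM = −69.66 t and M = 488.86 − 69.66 = 419.19 t.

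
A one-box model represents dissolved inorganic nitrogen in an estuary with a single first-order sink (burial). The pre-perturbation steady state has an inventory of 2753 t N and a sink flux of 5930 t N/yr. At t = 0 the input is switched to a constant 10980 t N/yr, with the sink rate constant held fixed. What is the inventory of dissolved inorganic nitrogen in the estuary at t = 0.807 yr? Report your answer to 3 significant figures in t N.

Residence time τ = M₀/F₀ = 0.4642 yr. The eventual steady state is M_∞ = M₀·(F₁/F₀) = 2753 × 10980/5930 = 5097.5 t N.
The anomaly ΔM(t) = M(t) − M_∞ decays as ΔM₀·e^(−t/τ) with ΔM₀ = 2753 − 5097.5 = −2344 t N.
At t = 0.807 yr, e^(−t/τ) = e^(−1.738) = 0.1758, so ΔM = −412.2 t N and M = 5097.5 − 412.2 = 4685.3 t N.

4690 t N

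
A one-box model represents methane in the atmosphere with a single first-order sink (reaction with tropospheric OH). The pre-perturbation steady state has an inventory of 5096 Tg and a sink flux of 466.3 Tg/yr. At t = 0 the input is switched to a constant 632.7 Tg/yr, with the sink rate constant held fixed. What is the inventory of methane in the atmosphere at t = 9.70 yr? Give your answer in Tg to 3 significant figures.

6170 Tg

The sink rate constant is k = F₀/M₀ = 466.3/5096 = 0.09150 yr⁻¹.
Solving dM/dt = F₁ − kM with M(0) = M₀ gives M(t) = F₁/k + (M₀ − F₁/k)·e^(−kt).
F₁/k = 632.7/0.09150 = 6914.5 Tg; kt = 0.09150 × 9.70 = 0.8876, e^(−kt) = 0.4117.
M(9.70) = 6914.5 + (5096 − 6914.5) × 0.4117 = 6914.5 − 748.6 = 6165.9 Tg.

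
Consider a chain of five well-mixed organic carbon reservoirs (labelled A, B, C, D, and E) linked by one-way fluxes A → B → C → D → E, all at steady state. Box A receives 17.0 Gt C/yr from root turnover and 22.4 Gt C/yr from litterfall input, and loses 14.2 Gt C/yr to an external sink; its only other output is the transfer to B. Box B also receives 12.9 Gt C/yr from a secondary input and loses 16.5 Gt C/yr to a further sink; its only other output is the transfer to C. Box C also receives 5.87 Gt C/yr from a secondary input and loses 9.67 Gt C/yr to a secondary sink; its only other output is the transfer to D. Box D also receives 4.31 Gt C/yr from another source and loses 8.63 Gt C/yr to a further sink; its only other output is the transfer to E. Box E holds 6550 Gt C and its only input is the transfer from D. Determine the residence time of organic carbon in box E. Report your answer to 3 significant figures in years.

Box A: F(A→B) = (17.0 + 22.4) − 14.2 = 25.200 Gt C/yr.
Box B: F(B→C) = (25.200 + 12.9) − 16.5 = 21.600 Gt C/yr.
Box C: F(C→D) = (21.600 + 5.87) − 9.67 = 17.800 Gt C/yr.
Box D: F(D→E) = (17.800 + 4.31) − 8.63 = 13.480 Gt C/yr.
Box E throughput = its input = 13.480 Gt C/yr; τ = 6550 / 13.480 = 485.9 yr.

486 yr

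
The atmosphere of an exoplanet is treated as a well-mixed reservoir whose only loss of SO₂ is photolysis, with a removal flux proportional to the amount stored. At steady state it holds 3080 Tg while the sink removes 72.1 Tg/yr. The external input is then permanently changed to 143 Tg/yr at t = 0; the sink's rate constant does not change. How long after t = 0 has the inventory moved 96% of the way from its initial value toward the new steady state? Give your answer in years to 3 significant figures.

τ = M₀/F₀ = 3080/72.1 = 42.72 yr.
The remaining gap fraction is e^(−t/τ); 96% covered ⇒ e^(−t/τ) = 0.0400.
t = −τ ln(0.0400) = 42.72 × 3.219 = 137.5 yr.

138 yr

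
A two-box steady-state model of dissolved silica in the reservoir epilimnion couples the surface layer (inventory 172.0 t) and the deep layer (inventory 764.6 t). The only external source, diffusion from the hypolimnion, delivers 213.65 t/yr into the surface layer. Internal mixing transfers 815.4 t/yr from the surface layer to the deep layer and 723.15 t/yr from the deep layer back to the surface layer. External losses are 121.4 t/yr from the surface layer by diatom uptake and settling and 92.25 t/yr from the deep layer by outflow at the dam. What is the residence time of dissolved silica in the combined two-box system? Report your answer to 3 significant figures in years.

Residence time in the combined system uses the total inventory and the total *external* removal — internal exchanges between the two boxes cancel.
M_total = 172.0 + 764.6 = 936.60 t.
ΣF_external_out = 121.4 + 92.25 = 213.65 t/yr.
τ = M_total / ΣF_ext = 936.60 / 213.65 = 4.384 yr.

4.38 yr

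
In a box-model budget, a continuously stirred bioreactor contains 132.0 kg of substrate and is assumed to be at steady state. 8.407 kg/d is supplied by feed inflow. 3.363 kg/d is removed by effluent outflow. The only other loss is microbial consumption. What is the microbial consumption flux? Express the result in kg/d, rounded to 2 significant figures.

At steady state ΣF_in = ΣF_out.
ΣF_in = 8.4070 kg/d.
Microbial consumption flux = ΣF_in − (3.363) = 8.4070 − 3.363 = 5.044 kg/d.

5.0 kg/d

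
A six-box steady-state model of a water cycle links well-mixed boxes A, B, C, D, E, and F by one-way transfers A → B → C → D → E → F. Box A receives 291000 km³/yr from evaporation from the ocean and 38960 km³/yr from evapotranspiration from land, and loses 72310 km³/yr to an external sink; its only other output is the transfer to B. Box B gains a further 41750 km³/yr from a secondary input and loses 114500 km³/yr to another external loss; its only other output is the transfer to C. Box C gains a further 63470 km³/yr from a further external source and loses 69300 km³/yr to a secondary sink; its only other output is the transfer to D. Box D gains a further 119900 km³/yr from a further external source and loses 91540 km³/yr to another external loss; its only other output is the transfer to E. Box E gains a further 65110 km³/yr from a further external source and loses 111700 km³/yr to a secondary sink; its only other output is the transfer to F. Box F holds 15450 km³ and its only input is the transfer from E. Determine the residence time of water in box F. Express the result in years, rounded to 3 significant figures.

Box A: F(A→B) = (291000 + 38960) − 72310 = 257650 km³/yr.
Box B: F(B→C) = (257650 + 41750) − 114500 = 184900 km³/yr.
Box C: F(C→D) = (184900 + 63470) − 69300 = 179070 km³/yr.
Box D: F(D→E) = (179070 + 119900) − 91540 = 207430 km³/yr.
Box E: F(E→F) = (207430 + 65110) − 111700 = 160840 km³/yr.
Box F throughput = its input = 160840 km³/yr; τ = 15450 / 160840 = 0.09606 yr.

0.0961 yr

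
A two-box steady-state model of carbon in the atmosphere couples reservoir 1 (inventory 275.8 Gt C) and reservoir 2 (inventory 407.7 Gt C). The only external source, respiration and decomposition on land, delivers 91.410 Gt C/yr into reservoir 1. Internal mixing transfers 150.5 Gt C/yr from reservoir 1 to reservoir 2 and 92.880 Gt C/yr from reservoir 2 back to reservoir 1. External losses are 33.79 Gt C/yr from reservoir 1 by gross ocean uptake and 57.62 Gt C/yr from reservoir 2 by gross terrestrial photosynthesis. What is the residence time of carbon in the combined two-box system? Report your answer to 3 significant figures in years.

7.48 yr

Residence time in the combined system uses the total inventory and the total *external* removal — internal exchanges between the two boxes cancel.
M_total = 275.8 + 407.7 = 683.50 Gt C.
ΣF_external_out = 33.79 + 57.62 = 91.410 Gt C/yr.
τ = M_total / ΣF_ext = 683.50 / 91.410 = 7.477 yr.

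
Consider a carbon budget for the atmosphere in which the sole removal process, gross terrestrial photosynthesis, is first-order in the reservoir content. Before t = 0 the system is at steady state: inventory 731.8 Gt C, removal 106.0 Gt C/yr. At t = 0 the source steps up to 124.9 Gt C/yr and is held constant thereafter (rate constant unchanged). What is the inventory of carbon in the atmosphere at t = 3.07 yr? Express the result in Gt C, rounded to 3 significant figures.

Residence time τ = M₀/F₀ = 6.904 yr. The eventual steady state is M_∞ = M₀·(F₁/F₀) = 731.8 × 124.9/106.0 = 862.28 Gt C.
The anomaly ΔM(t) = M(t) − M_∞ decays as ΔM₀·e^(−t/τ) with ΔM₀ = 731.8 − 862.28 = −130.5 Gt C.
At t = 3.07 yr, e^(−t/τ) = e^(−0.4447) = 0.6410, so ΔM = −83.64 Gt C and M = 862.28 − 83.64 = 778.64 Gt C.

779 Gt C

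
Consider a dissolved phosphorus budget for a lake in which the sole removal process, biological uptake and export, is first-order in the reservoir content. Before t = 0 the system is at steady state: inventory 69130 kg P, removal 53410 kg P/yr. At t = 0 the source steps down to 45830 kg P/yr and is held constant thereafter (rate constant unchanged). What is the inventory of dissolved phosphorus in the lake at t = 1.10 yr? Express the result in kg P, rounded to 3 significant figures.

Residence time τ = M₀/F₀ = 1.294 yr. The eventual steady state is M_∞ = M₀·(F₁/F₀) = 69130 × 45830/53410 = 59319 kg P.
The anomaly ΔM(t) = M(t) − M_∞ decays as ΔM₀·e^(−t/τ) with ΔM₀ = 69130 − 59319 = 9811 kg P.
At t = 1.10 yr, e^(−t/τ) = e^(−0.8499) = 0.4275, so ΔM = 4194 kg P and M = 59319 + 4194 = 63513 kg P.

63500 kg P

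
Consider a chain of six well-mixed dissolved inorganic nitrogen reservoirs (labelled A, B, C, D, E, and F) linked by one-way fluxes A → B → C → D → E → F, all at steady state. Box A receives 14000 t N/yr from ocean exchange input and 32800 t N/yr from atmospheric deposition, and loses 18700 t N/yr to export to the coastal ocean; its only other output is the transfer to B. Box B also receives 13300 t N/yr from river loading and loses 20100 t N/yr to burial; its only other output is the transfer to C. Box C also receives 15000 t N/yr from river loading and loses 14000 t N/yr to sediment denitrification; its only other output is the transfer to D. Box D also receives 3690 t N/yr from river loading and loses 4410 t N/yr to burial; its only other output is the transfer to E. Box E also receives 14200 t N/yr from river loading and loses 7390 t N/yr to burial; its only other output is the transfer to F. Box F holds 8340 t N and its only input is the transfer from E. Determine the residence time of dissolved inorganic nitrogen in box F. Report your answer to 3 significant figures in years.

0.294 yr

Box A: F(A→B) = (14000 + 32800) − 18700 = 28100 t N/yr.
Box B: F(B→C) = (28100 + 13300) − 20100 = 21300 t N/yr.
Box C: F(C→D) = (21300 + 15000) − 14000 = 22300 t N/yr.
Box D: F(D→E) = (22300 + 3690) − 4410 = 21580 t N/yr.
Box E: F(E→F) = (21580 + 14200) − 7390 = 28390 t N/yr.
Box F throughput = its input = 28390 t N/yr; τ = 8340 / 28390 = 0.2938 yr.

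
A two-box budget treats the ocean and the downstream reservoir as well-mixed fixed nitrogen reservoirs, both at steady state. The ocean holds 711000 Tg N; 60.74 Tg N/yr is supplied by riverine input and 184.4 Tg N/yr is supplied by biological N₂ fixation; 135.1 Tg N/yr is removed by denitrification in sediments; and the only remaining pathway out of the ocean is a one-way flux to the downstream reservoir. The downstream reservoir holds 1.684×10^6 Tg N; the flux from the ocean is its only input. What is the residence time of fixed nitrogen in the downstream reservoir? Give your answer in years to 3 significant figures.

15300 yr

Balance the ocean: ΣF_in = 60.74 + 184.4 = 245.14 Tg N/yr.
Flux to the downstream reservoir = ΣF_in − (135.1) = 110.04 Tg N/yr.
At steady state the output of the downstream reservoir equals its input, 110.04 Tg N/yr.
τ = M / F = 1.684×10^6 / 110.04 = 15300 yr.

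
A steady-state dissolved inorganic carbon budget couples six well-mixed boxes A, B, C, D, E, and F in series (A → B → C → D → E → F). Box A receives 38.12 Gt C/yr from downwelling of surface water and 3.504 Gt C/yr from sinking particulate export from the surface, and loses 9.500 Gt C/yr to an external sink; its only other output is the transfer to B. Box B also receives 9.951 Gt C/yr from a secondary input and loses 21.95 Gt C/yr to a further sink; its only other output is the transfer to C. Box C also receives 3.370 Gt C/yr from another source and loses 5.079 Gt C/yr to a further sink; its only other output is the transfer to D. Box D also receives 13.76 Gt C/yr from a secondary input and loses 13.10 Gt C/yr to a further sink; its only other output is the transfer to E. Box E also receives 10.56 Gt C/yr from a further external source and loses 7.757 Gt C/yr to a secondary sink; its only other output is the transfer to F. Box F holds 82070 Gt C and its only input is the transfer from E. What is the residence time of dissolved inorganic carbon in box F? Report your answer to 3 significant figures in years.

3750 yr

Box A: F(A→B) = (38.12 + 3.504) − 9.500 = 32.124 Gt C/yr.
Box B: F(B→C) = (32.124 + 9.951) − 21.95 = 20.125 Gt C/yr.
Box C: F(C→D) = (20.125 + 3.370) − 5.079 = 18.416 Gt C/yr.
Box D: F(D→E) = (18.416 + 13.76) − 13.10 = 19.076 Gt C/yr.
Box E: F(E→F) = (19.076 + 10.56) − 7.757 = 21.879 Gt C/yr.
Box F throughput = its input = 21.879 Gt C/yr; τ = 82070 / 21.879 = 3751 yr.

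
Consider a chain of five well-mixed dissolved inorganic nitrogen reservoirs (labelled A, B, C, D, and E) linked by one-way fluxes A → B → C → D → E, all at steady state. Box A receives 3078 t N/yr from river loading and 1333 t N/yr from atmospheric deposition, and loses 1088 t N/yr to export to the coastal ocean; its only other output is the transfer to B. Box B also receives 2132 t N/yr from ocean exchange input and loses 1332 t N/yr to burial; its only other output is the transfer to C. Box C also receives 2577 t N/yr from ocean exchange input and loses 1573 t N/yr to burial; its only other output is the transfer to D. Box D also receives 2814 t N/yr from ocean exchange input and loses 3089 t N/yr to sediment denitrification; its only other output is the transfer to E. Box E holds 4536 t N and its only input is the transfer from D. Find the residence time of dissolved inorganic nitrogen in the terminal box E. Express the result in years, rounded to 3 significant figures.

Box A: F(A→B) = (3078 + 1333) − 1088 = 3323.0 t N/yr.
Box B: F(B→C) = (3323.0 + 2132) − 1332 = 4123.0 t N/yr.
Box C: F(C→D) = (4123.0 + 2577) − 1573 = 5127.0 t N/yr.
Box D: F(D→E) = (5127.0 + 2814) − 3089 = 4852.0 t N/yr.
Box E throughput = its input = 4852.0 t N/yr; τ = 4536 / 4852.0 = 0.9349 yr.

0.935 yr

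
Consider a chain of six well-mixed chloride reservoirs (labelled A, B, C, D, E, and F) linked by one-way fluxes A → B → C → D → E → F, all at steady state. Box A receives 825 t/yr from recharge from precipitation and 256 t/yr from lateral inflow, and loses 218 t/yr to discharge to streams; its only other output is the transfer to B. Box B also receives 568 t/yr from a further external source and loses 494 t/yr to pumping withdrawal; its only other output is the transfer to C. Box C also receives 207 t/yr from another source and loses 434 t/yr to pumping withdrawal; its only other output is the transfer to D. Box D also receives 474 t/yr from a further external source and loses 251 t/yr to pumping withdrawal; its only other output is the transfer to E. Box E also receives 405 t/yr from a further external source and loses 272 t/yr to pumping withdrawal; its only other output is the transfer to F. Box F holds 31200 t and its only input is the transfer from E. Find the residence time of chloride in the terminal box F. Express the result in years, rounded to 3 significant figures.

Box A: F(A→B) = (825 + 256) − 218 = 863.00 t/yr.
Box B: F(B→C) = (863.00 + 568) − 494 = 937.00 t/yr.
Box C: F(C→D) = (937.00 + 207) − 434 = 710.00 t/yr.
Box D: F(D→E) = (710.00 + 474) − 251 = 933.00 t/yr.
Box E: F(E→F) = (933.00 + 405) − 272 = 1066.0 t/yr.
Box F throughput = its input = 1066.0 t/yr; τ = 31200 / 1066.0 = 29.27 yr.

29.3 yr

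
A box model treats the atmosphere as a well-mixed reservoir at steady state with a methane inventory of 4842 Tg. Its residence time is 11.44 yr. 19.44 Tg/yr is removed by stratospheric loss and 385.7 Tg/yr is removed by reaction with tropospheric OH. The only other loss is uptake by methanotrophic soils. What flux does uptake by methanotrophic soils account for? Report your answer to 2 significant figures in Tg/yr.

18 Tg/yr

Total removal F = M/τ = 4842 / 11.44 = 423.3 Tg/yr.
Uptake by methanotrophic soils = F − (19.44 + 385.7) = 423.3 − 405.1 = 18.11 Tg/yr.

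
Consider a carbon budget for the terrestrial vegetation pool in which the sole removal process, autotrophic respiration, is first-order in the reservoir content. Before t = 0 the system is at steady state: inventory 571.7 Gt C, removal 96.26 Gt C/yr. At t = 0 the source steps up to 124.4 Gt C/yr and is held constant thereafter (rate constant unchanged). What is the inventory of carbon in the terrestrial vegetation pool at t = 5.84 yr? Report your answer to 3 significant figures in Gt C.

Residence time τ = M₀/F₀ = 5.939 yr. The eventual steady state is M_∞ = M₀·(F₁/F₀) = 571.7 × 124.4/96.26 = 738.83 Gt C.
The anomaly ΔM(t) = M(t) − M_∞ decays as ΔM₀·e^(−t/τ) with ΔM₀ = 571.7 − 738.83 = −167.1 Gt C.
At t = 5.84 yr, e^(−t/τ) = e^(−0.9833) = 0.3741, so ΔM = −62.52 Gt C and M = 738.83 − 62.52 = 676.31 Gt C.

676 Gt C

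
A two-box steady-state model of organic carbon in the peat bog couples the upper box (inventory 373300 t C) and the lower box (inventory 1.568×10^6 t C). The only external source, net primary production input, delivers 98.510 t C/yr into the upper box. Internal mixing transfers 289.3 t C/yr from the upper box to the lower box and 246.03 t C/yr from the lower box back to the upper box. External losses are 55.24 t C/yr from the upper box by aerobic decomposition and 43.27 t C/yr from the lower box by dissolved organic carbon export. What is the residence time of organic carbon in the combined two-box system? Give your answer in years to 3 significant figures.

Residence time in the combined system uses the total inventory and the total *external* removal — internal exchanges between the two boxes cancel.
M_total = 373300 + 1.568×10^6 = 1.9413×10^6 t C.
ΣF_external_out = 55.24 + 43.27 = 98.510 t C/yr.
τ = M_total / ΣF_ext = 1.9413×10^6 / 98.510 = 19710 yr.

19700 yr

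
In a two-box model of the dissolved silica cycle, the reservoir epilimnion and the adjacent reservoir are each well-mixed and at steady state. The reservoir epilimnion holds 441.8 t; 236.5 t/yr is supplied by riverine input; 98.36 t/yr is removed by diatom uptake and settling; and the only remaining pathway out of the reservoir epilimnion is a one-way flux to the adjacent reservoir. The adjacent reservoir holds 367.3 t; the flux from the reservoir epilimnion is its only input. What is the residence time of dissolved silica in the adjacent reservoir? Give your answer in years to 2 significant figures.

Balance the reservoir epilimnion: ΣF_in = 236.50 t/yr.
Flux to the adjacent reservoir = ΣF_in − (98.36) = 138.14 t/yr.
At steady state the output of the adjacent reservoir equals its input, 138.14 t/yr.
τ = M / F = 367.3 / 138.14 = 2.659 yr.

2.7 yr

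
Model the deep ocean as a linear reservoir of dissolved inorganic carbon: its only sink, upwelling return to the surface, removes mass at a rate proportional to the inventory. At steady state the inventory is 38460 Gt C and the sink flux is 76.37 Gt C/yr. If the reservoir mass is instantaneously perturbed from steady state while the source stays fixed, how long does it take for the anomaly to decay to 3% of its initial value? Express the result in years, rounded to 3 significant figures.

1770 yr

For a linear reservoir the anomaly decays as exp(−t/τ) with τ = M/F = 38460/76.37 = 503.6 yr.
exp(−t/τ) = 0.03 ⇒ t = −τ ln(0.03) = 503.6 × 3.507 = 1766 yr.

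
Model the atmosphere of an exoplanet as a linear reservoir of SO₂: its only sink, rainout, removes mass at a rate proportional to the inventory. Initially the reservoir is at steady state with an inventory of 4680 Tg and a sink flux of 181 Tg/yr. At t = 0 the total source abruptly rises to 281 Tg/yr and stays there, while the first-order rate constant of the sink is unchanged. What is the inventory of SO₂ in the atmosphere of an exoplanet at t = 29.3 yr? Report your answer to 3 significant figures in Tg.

τ = M₀/F₀ = 4680/181 = 25.86 yr; rate constant k = 1/τ.
New steady state M_∞ = F₁/k = F₁·τ = 281 × 25.86 = 7265.6 Tg.
M(t) = M_∞ + (M₀ − M_∞)·e^(−t/τ); t/τ = 29.3/25.86 = 1.133, so e^(−t/τ) = 0.3220.
M(t) = 7265.6 − 2586 × 0.3220 = 6433.0 Tg.

6430 Tg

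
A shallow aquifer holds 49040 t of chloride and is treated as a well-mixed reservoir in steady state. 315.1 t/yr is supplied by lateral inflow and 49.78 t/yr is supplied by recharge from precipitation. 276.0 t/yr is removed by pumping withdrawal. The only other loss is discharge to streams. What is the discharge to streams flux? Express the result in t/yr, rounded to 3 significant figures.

At steady state ΣF_in = ΣF_out.
ΣF_in = 315.1 + 49.78 = 364.88 t/yr.
Discharge to streams flux = ΣF_in − (276.0) = 364.88 − 276.0 = 88.88 t/yr.

88.9 t/yr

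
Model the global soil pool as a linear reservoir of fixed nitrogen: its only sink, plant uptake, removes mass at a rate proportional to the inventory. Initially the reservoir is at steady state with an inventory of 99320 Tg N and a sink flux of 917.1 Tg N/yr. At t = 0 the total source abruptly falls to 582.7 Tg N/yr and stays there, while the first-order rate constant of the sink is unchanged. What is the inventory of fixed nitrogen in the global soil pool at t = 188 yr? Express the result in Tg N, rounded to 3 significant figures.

Residence time τ = M₀/F₀ = 108.3 yr. The eventual steady state is M_∞ = M₀·(F₁/F₀) = 99320 × 582.7/917.1 = 63105 Tg N.
The anomaly ΔM(t) = M(t) − M_∞ decays as ΔM₀·e^(−t/τ) with ΔM₀ = 99320 − 63105 = 36210 Tg N.
At t = 188 yr, e^(−t/τ) = e^(−1.736) = 0.1762, so ΔM = 6382 Tg N and M = 63105 + 6382 = 69487 Tg N.

69500 Tg N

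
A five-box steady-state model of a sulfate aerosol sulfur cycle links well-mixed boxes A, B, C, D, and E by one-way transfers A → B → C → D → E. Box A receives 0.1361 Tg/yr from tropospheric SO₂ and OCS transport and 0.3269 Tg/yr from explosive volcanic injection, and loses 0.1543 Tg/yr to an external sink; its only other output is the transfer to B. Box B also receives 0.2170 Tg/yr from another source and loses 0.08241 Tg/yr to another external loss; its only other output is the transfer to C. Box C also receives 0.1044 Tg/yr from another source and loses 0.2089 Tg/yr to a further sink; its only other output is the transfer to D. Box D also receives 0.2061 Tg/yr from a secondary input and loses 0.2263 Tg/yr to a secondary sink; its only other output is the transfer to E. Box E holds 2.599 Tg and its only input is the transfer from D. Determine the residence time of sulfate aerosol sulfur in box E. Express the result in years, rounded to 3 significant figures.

8.16 yr

Box A: F(A→B) = (0.1361 + 0.3269) − 0.1543 = 0.30870 Tg/yr.
Box B: F(B→C) = (0.30870 + 0.2170) − 0.08241 = 0.44329 Tg/yr.
Box C: F(C→D) = (0.44329 + 0.1044) − 0.2089 = 0.33879 Tg/yr.
Box D: F(D→E) = (0.33879 + 0.2061) − 0.2263 = 0.31859 Tg/yr.
Box E throughput = its input = 0.31859 Tg/yr; τ = 2.599 / 0.31859 = 8.158 yr.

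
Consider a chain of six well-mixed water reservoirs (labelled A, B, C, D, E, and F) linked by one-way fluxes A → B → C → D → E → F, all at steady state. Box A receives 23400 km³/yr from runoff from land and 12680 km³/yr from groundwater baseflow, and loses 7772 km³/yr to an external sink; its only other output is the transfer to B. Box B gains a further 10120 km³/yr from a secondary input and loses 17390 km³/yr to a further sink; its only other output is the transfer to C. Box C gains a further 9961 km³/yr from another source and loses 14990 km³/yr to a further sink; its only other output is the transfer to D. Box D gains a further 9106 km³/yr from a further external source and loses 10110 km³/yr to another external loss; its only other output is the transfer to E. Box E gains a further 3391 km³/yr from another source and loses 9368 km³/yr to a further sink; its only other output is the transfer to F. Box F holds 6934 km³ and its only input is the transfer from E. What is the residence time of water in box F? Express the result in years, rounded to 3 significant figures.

0.768 yr

Box A: F(A→B) = (23400 + 12680) − 7772 = 28308 km³/yr.
Box B: F(B→C) = (28308 + 10120) − 17390 = 21038 km³/yr.
Box C: F(C→D) = (21038 + 9961) − 14990 = 16009 km³/yr.
Box D: F(D→E) = (16009 + 9106) − 10110 = 15005 km³/yr.
Box E: F(E→F) = (15005 + 3391) − 9368 = 9028.0 km³/yr.
Box F throughput = its input = 9028.0 km³/yr; τ = 6934 / 9028.0 = 0.7681 yr.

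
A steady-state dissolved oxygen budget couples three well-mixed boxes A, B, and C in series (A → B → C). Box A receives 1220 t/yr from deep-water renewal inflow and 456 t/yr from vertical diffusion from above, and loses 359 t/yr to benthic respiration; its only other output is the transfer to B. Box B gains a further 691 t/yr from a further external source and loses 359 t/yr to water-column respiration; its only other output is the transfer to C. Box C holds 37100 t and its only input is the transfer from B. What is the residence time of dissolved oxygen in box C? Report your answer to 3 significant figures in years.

Box A: F(A→B) = (1220 + 456) − 359 = 1317.0 t/yr.
Box B: F(B→C) = (1317.0 + 691) − 359 = 1649.0 t/yr.
Box C throughput = its input = 1649.0 t/yr; τ = 37100 / 1649.0 = 22.50 yr.

22.5 yr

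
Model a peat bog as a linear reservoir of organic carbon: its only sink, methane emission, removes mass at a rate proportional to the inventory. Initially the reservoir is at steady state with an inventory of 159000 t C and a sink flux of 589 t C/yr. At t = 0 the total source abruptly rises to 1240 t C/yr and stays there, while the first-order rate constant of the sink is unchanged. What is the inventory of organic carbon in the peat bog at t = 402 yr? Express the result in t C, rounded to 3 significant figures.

Residence time τ = M₀/F₀ = 269.9 yr. The eventual steady state is M_∞ = M₀·(F₁/F₀) = 159000 × 1240/589 = 334740 t C.
The anomaly ΔM(t) = M(t) − M_∞ decays as ΔM₀·e^(−t/τ) with ΔM₀ = 159000 − 334740 = −175700 t C.
At t = 402 yr, e^(−t/τ) = e^(−1.489) = 0.2256, so ΔM = −39640 t C and M = 334740 − 39640 = 295100 t C.

295000 t C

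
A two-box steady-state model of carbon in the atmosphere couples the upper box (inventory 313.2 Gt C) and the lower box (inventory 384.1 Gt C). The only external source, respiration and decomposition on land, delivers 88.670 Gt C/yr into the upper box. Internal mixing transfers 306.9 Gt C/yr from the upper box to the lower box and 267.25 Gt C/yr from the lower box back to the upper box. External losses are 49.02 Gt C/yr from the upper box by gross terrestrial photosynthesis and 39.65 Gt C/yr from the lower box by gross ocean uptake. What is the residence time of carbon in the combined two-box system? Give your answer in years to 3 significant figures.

Residence time in the combined system uses the total inventory and the total *external* removal — internal exchanges between the two boxes cancel.
M_total = 313.2 + 384.1 = 697.30 Gt C.
ΣF_external_out = 49.02 + 39.65 = 88.670 Gt C/yr.
τ = M_total / ΣF_ext = 697.30 / 88.670 = 7.864 yr.

7.86 yr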